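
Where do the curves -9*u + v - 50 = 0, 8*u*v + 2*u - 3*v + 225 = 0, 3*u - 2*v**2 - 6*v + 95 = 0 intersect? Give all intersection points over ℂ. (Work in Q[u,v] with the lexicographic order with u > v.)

Compute a lex Gröbner basis by Buchberger's algorithm.
f_1 = -9*u + v - 50, LT = u.
f_2 = 8*u*v + 2*u - 3*v + 225, LT = u*v.
f_3 = 3*u - 2*v**2 - 6*v + 95, LT = u.

S(f_1,f_2): lcm = u*v. S = -1/4*u - 1/9*v**2 + 427/72*v - 225/8.
  reduce S modulo (f_1, f_2, f_3):
  remainder -1/9*v**2 + 425/72*v - 1925/72 ≠ 0; add h_4 = -1/9*v**2 + 425/72*v - 1925/72 to the basis.

S(f_1,f_3): lcm = u. S = 2/3*v**2 + 17/9*v - 235/9.
  reduce S modulo (f_1, f_2, f_3, h_4):
  remainder 1343/36*v - 6715/36 ≠ 0; add h_5 = 1343/36*v - 6715/36 to the basis.

The other S-polynomials (S(f_2,f_3), S(f_1,h_4), S(f_2,h_4), S(f_3,h_4), S(f_1,h_5), S(f_2,h_5), S(f_3,h_5), S(h_4,h_5)) all reduce to 0 modulo the current basis, so we have a Gröbner basis.
Inter-reduce: drop elements whose leading term is divisible by another's, tail-reduce, and make monic.
Reduced Gröbner basis: {u + 5, v - 5}.

The lex basis is triangular: the last element involves only v. Solving v - 5 = 0 gives v ∈ {5}; substituting each value into the earlier elements determines the remaining variables.
  v = 5: the earlier basis element becomes u + 5 = 0, giving u = -5 — point (-5, 5).

{(-5, 5)}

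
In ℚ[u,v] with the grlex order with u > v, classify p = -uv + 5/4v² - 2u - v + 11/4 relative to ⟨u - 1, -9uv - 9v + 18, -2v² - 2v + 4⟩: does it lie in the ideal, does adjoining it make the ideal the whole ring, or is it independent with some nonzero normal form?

First compute the reduced Gröbner basis of I by Buchberger's algorithm.
f_1 = u - 1, LT = u.
f_2 = -9uv - 9v + 18, LT = uv.
f_3 = -2v² - 2v + 4, LT = v².

S(f_1,f_2): lcm = uv. S = -2v + 2.
  reduce S modulo (f_1, f_2, f_3):
  remainder -2v + 2 ≠ 0; add h_4 = -2v + 2 to the basis.

The other S-polynomials (S(f_1,f_3), S(f_2,f_3), S(f_1,h_4), S(f_2,h_4), S(f_3,h_4)) all reduce to 0 modulo the current basis, so we have a Gröbner basis.
Inter-reduce: drop elements whose leading term is divisible by another's, tail-reduce, and make monic.
Reduced Gröbner basis: {u - 1, v - 1}.
Label its elements g_1 = u - 1, g_2 = v - 1.

Reduce p = -uv + 5/4v² - 2u - v + 11/4 modulo G:
  leading term uv: subtract (-v)·g_1 from -uv + 5/4v² - 2u - v + 11/4 → 5/4v² - 2u - 2v + 11/4
  leading term v²: subtract (5/4v)·g_2 from 5/4v² - 2u - 2v + 11/4 → -2u - ¾v + 11/4
  leading term u: subtract (-2)·g_1 from -2u - ¾v + 11/4 → -¾v + ¾
  leading term v: subtract (-¾)·g_2 from -¾v + ¾ → 0
  normal form = 0.
Since the normal form is 0, p ∈ I.

-uv + 5/4v² - 2u - v + 11/4 lies in I (it reduces to 0).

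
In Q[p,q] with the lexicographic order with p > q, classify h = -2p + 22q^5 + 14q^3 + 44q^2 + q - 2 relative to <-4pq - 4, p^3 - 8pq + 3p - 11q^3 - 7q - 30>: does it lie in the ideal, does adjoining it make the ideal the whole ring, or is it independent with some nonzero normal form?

Adjoining -2p + 22q^5 + 14q^3 + 44q^2 + q - 2 makes the ideal the whole ring: the system is inconsistent.

First compute the reduced Gröbner basis of I by Buchberger's algorithm.
f_1 = -4pq - 4, LT = pq.
f_2 = p^3 - 8pq + 3p - 11q^3 - 7q - 30, LT = p^3.

S(f_1,f_2): lcm = p^3q. S = p^2 + 8pq^2 - 3pq + 11q^4 + 7q^2 + 30q.
  leading term p^2: no divisor's leading term divides it; move p^2 to the remainder.
  leading term pq^2: subtract (-2q)·f_1 from 8pq^2 - 3pq + 11q^4 + 7q^2 + 30q → -3pq + 11q^4 + 7q^2 + 22q
  leading term pq: subtract (3/4)·f_1 from -3pq + 11q^4 + 7q^2 + 22q → 11q^4 + 7q^2 + 22q + 3
  leading term q^4: no divisor's leading term divides it; move 11q^4 to the remainder.
  leading term q^2: no divisor's leading term divides it; move 7q^2 to the remainder.
  leading term q: no divisor's leading term divides it; move 22q to the remainder.
  leading term 1: no divisor's leading term divides it; move 3 to the remainder.
  remainder p^2 + 11q^4 + 7q^2 + 22q + 3 ≠ 0; add k_3 = p^2 + 11q^4 + 7q^2 + 22q + 3 to the basis.

S(f_1,k_3): lcm = p^2q. S = p - 11q^5 - 7q^3 - 22q^2 - 3q.
  leading term p: no divisor's leading term divides it; move p to the remainder.
  leading term q^5: no divisor's leading term divides it; move -11q^5 to the remainder.
  leading term q^3: no divisor's leading term divides it; move -7q^3 to the remainder.
  leading term q^2: no divisor's leading term divides it; move -22q^2 to the remainder.
  leading term q: no divisor's leading term divides it; move -3q to the remainder.
  remainder p - 11q^5 - 7q^3 - 22q^2 - 3q ≠ 0; add k_4 = p - 11q^5 - 7q^3 - 22q^2 - 3q to the basis.

S(f_1,k_4): lcm = pq. S = 11q^6 + 7q^4 + 22q^3 + 3q^2 + 1.
  leading term q^6: no divisor's leading term divides it; move 11q^6 to the remainder.
  leading term q^4: no divisor's leading term divides it; move 7q^4 to the remainder.
  leading term q^3: no divisor's leading term divides it; move 22q^3 to the remainder.
  leading term q^2: no divisor's leading term divides it; move 3q^2 to the remainder.
  leading term 1: no divisor's leading term divides it; move 1 to the remainder.
  remainder 11q^6 + 7q^4 + 22q^3 + 3q^2 + 1 ≠ 0; add k_5 = 11q^6 + 7q^4 + 22q^3 + 3q^2 + 1 to the basis.

The other S-polynomials (S(f_2,k_3), S(f_2,k_4), S(k_3,k_4), S(f_1,k_5), S(f_2,k_5), S(k_3,k_5), S(k_4,k_5)) all reduce to 0 modulo the current basis, so we have a Gröbner basis.
Inter-reduce: drop elements whose leading term is divisible by another's, tail-reduce, and make monic.
Reduced Gröbner basis: {p - 11q^5 - 7q^3 - 22q^2 - 3q, q^6 + 7/11q^4 + 2q^3 + 3/11q^2 + 1/11}.
Label its elements g_1 = p - 11q^5 - 7q^3 - 22q^2 - 3q, g_2 = q^6 + 7/11q^4 + 2q^3 + 3/11q^2 + 1/11.

Reduce h = -2p + 22q^5 + 14q^3 + 44q^2 + q - 2 modulo G:
  leading term p: subtract (-2)·g_1 from -2p + 22q^5 + 14q^3 + 44q^2 + q - 2 → -5q - 2
  leading term q: no divisor's leading term divides it; move -5q to the remainder.
  leading term 1: no divisor's leading term divides it; move -2 to the remainder.
  normal form = -5q - 2.
The normal form is nonzero, so h ∉ I. Since h minus its normal form lies in I, I + (h) = I + (r) where r = -5q - 2; decide whether this ideal is the whole ring.
Run Buchberger on G together with r (pairs among the g_i already reduce to 0 since G is a Gröbner basis):
g_1 = p - 11q^5 - 7q^3 - 22q^2 - 3q, LT = p.
g_2 = q^6 + 7/11q^4 + 2q^3 + 3/11q^2 + 1/11, LT = q^6.
r = -5q - 2, LT = q.

S(g_2,r): lcm = q^6. S = -2/5q^5 + 7/11q^4 + 2q^3 + 3/11q^2 + 1/11.
  leading term q^5: subtract (2/25q^4)·r from -2/5q^5 + 7/11q^4 + 2q^3 + 3/11q^2 + 1/11 → 219/275q^4 + 2q^3 + 3/11q^2 + 1/11
  leading term q^4: subtract (-219/1375q^3)·r from 219/275q^4 + 2q^3 + 3/11q^2 + 1/11 → 2312/1375q^3 + 3/11q^2 + 1/11
  leading term q^3: subtract (-2312/6875q^2)·r from 2312/1375q^3 + 3/11q^2 + 1/11 → -2749/6875q^2 + 1/11
  leading term q^2: subtract (2749/34375q)·r from -2749/6875q^2 + 1/11 → 5498/34375q + 1/11
  leading term q: subtract (-5498/171875)·r from 5498/34375q + 1/11 → 4629/171875
  leading term 1: no divisor's leading term divides it; move 4629/171875 to the remainder.
  remainder 4629/171875 ≠ 0; add m_4 = 4629/171875 to the basis.

The other S-polynomials (S(g_1,g_2), S(g_1,r), S(g_1,m_4), S(g_2,m_4), S(r,m_4)) all reduce to 0 modulo the current basis, so we have a Gröbner basis.
Inter-reduce: drop elements whose leading term is divisible by another's, tail-reduce, and make monic.
Reduced Gröbner basis: {1}.
The reduced Gröbner basis of I + (h) is {1}: the ideal is the whole ring, so the enlarged system has no common solution — adjoining h is inconsistent.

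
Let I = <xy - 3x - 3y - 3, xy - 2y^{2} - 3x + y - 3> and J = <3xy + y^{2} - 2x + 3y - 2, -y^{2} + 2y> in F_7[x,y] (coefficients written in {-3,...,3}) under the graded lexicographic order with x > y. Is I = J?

Yes, the ideals are equal.

For a fixed monomial order, each ideal has a unique reduced Gröbner basis; comparing bases decides equality.
Buchberger on the first generating set:
f_1 = xy - 3x - 3y - 3, LT = xy.
f_2 = xy - 2y^{2} - 3x + y - 3, LT = xy.

S(f_1,f_2): lcm = xy. S = 2y^{2} + 3y.
  leading term y^{2}: no divisor's leading term divides it; move 2y^{2} to the remainder.
  leading term y: no divisor's leading term divides it; move 3y to the remainder.
  remainder 2y^{2} + 3y ≠ 0; add g_3 = 2y^{2} + 3y to the basis.

S(f_1,g_3): lcm = xy^{2}. S = -xy - 3y^{2} - 3y.
  leading term xy: subtract (-1)·f_1 from -xy - 3y^{2} - 3y → -3y^{2} - 3x + y - 3
  leading term y^{2}: subtract (2)·g_3 from -3y^{2} - 3x + y - 3 → -3x + 2y - 3
  leading term x: no divisor's leading term divides it; move -3x to the remainder.
  leading term y: no divisor's leading term divides it; move 2y to the remainder.
  leading term 1: no divisor's leading term divides it; move -3 to the remainder.
  remainder -3x + 2y - 3 ≠ 0; add g_4 = -3x + 2y - 3 to the basis.

S(f_2,g_3): lcm = xy^{2}. S = -2y^{3} - xy + y^{2} - 3y.
  leading term y^{3}: subtract (-y)·g_3 from -2y^{3} - xy + y^{2} - 3y → -xy - 3y^{2} - 3y
  leading term xy: subtract (-1)·f_1 from -xy - 3y^{2} - 3y → -3y^{2} - 3x + y - 3
  leading term y^{2}: subtract (2)·g_3 from -3y^{2} - 3x + y - 3 → -3x + 2y - 3
  leading term x: subtract (1)·g_4 from -3x + 2y - 3 → 0
  remainder 0.

S(f_1,g_4): lcm = xy. S = 3y^{2} - 3x + 3y - 3.
  leading term y^{2}: subtract (-2)·g_3 from 3y^{2} - 3x + 3y - 3 → -3x + 2y - 3
  leading term x: subtract (1)·g_4 from -3x + 2y - 3 → 0
  remainder 0.

S(f_2,g_4): lcm = xy. S = y^{2} - 3x - 3.
  leading term y^{2}: subtract (-3)·g_3 from y^{2} - 3x - 3 → -3x + 2y - 3
  leading term x: subtract (1)·g_4 from -3x + 2y - 3 → 0
  remainder 0.

S(g_3,g_4): leading monomials are coprime, so the S-polynomial reduces to 0 (Buchberger's first criterion).
Every S-polynomial of the final basis reduces to 0, so we have a Gröbner basis.
Inter-reduce: drop elements whose leading term is divisible by another's, tail-reduce, and make monic.
Reduced Gröbner basis: {y^{2} - 2y, x - 3y + 1}.

Buchberger on the second generating set:
h_1 = 3xy + y^{2} - 2x + 3y - 2, LT = xy.
h_2 = -y^{2} + 2y, LT = y^{2}.

S(h_1,h_2): lcm = xy^{2}. S = -2y^{3} - xy + y^{2} - 3y.
  leading term y^{3}: subtract (2y)·h_2 from -2y^{3} - xy + y^{2} - 3y → -xy - 3y^{2} - 3y
  leading term xy: subtract (2)·h_1 from -xy - 3y^{2} - 3y → 2y^{2} - 3x - 2y - 3
  leading term y^{2}: subtract (-2)·h_2 from 2y^{2} - 3x - 2y - 3 → -3x + 2y - 3
  leading term x: no divisor's leading term divides it; move -3x to the remainder.
  leading term y: no divisor's leading term divides it; move 2y to the remainder.
  leading term 1: no divisor's leading term divides it; move -3 to the remainder.
  remainder -3x + 2y - 3 ≠ 0; add k_3 = -3x + 2y - 3 to the basis.

S(h_1,k_3): lcm = xy. S = y^{2} - 3x - 3.
  leading term y^{2}: subtract (-1)·h_2 from y^{2} - 3x - 3 → -3x + 2y - 3
  leading term x: subtract (1)·k_3 from -3x + 2y - 3 → 0
  remainder 0.

S(h_2,k_3): leading monomials are coprime, so the S-polynomial reduces to 0 (Buchberger's first criterion).
Every S-polynomial of the final basis reduces to 0, so we have a Gröbner basis.
Inter-reduce: drop elements whose leading term is divisible by another's, tail-reduce, and make monic.
Reduced Gröbner basis: {y^{2} - 2y, x - 3y + 1}.

Same reduced basis, so the two generating sets span the same ideal.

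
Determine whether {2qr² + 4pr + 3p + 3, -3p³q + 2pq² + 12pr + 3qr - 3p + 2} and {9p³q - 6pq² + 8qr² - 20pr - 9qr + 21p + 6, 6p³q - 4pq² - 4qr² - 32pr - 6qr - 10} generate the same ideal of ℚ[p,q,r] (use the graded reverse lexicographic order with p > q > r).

Two ideals are equal iff their reduced Gröbner bases coincide (the reduced basis is unique for a fixed ordering).
Buchberger on the first generating set:
f_1 = 2qr² + 4pr + 3p + 3, LT = qr².
f_2 = -3p³q + 2pq² + 12pr + 3qr - 3p + 2, LT = p³q.

S(f_1,f_2): lcm = p³qr². S = 2p⁴r + ⅔pq²r² + 3/2p⁴ + 4pr³ + qr³ + 3/2p³ - pr² + ⅔r².
  leading term p⁴r: no divisor's leading term divides it; move 2p⁴r to the remainder.
  leading term pq²r²: subtract (⅓pq)·f_1 from ⅔pq²r² + 3/2p⁴ + 4pr³ + qr³ + 3/2p³ - pr² + ⅔r² → 3/2p⁴ - 4/3p²qr + 4pr³ + qr³ + 3/2p³ - p²q - pr² - pq + ⅔r²
  leading term p⁴: no divisor's leading term divides it; move 3/2p⁴ to the remainder.
  leading term p²qr: no divisor's leading term divides it; move -4/3p²qr to the remainder.
  leading term pr³: no divisor's leading term divides it; move 4pr³ to the remainder.
  leading term qr³: subtract (½r)·f_1 from qr³ + 3/2p³ - p²q - pr² - pq + ⅔r² → 3/2p³ - p²q - 3pr² - pq - 3/2pr + ⅔r² - 3/2r
  leading term p³: no divisor's leading term divides it; move 3/2p³ to the remainder.
  leading term p²q: no divisor's leading term divides it; move -p²q to the remainder.
  leading term pr²: no divisor's leading term divides it; move -3pr² to the remainder.
  leading term pq: no divisor's leading term divides it; move -pq to the remainder.
  leading term pr: no divisor's leading term divides it; move -3/2pr to the remainder.
  leading term r²: no divisor's leading term divides it; move ⅔r² to the remainder.
  leading term r: no divisor's leading term divides it; move -3/2r to the remainder.
  remainder 2p⁴r + 3/2p⁴ - 4/3p²qr + 4pr³ + 3/2p³ - p²q - 3pr² - pq - 3/2pr + ⅔r² - 3/2r ≠ 0; add g_3 = 2p⁴r + 3/2p⁴ - 4/3p²qr + 4pr³ + 3/2p³ - p²q - 3pr² - pq - 3/2pr + ⅔r² - 3/2r to the basis.

The other S-polynomials (S(f_1,g_3), S(f_2,g_3)) all reduce to 0 modulo the current basis, so we have a Gröbner basis.
Inter-reduce: drop elements whose leading term is divisible by another's, tail-reduce, and make monic.
Reduced Gröbner basis: {p⁴r + ¾p⁴ - ⅔p²qr + 2pr³ + ¾p³ - ½p²q - 3/2pr² - ½pq - ¾pr + ⅓r² - ¾r, p³q - ⅔pq² - 4pr - qr + p - ⅔, qr² + 2pr + 3/2p + 3/2}.

Buchberger on the second generating set:
h_1 = 9p³q - 6pq² + 8qr² - 20pr - 9qr + 21p + 6, LT = p³q.
h_2 = 6p³q - 4pq² - 4qr² - 32pr - 6qr - 10, LT = p³q.

S(h_1,h_2): lcm = p³q. S = 14/9qr² + 28/9pr + 7/3p + 7/3.
  leading term qr²: no divisor's leading term divides it; move 14/9qr² to the remainder.
  leading term pr: no divisor's leading term divides it; move 28/9pr to the remainder.
  leading term p: no divisor's leading term divides it; move 7/3p to the remainder.
  leading term 1: no divisor's leading term divides it; move 7/3 to the remainder.
  remainder 14/9qr² + 28/9pr + 7/3p + 7/3 ≠ 0; add k_3 = 14/9qr² + 28/9pr + 7/3p + 7/3 to the basis.

S(h_1,k_3): lcm = p³qr². S = -2p⁴r - ⅔pq²r² + 8/9qr⁴ - 3/2p⁴ - 20/9pr³ - qr³ - 3/2p³ + 7/3pr² + ⅔r².
  leading term p⁴r: no divisor's leading term divides it; move -2p⁴r to the remainder.
  leading term pq²r²: subtract (-3/7pq)·k_3 from -⅔pq²r² + 8/9qr⁴ - 3/2p⁴ - 20/9pr³ - qr³ - 3/2p³ + 7/3pr² + ⅔r² → 8/9qr⁴ - 3/2p⁴ + 4/3p²qr - 20/9pr³ - qr³ - 3/2p³ + p²q + 7/3pr² + pq + ⅔r²
  leading term qr⁴: subtract (4/7r²)·k_3 from 8/9qr⁴ - 3/2p⁴ + 4/3p²qr - 20/9pr³ - qr³ - 3/2p³ + p²q + 7/3pr² + pq + ⅔r² → -3/2p⁴ + 4/3p²qr - 4pr³ - qr³ - 3/2p³ + p²q + pr² + pq - ⅔r²
  leading term p⁴: no divisor's leading term divides it; move -3/2p⁴ to the remainder.
  leading term p²qr: no divisor's leading term divides it; move 4/3p²qr to the remainder.
  leading term pr³: no divisor's leading term divides it; move -4pr³ to the remainder.
  leading term qr³: subtract (-9/14r)·k_3 from -qr³ - 3/2p³ + p²q + pr² + pq - ⅔r² → -3/2p³ + p²q + 3pr² + pq + 3/2pr - ⅔r² + 3/2r
  leading term p³: no divisor's leading term divides it; move -3/2p³ to the remainder.
  leading term p²q: no divisor's leading term divides it; move p²q to the remainder.
  leading term pr²: no divisor's leading term divides it; move 3pr² to the remainder.
  leading term pq: no divisor's leading term divides it; move pq to the remainder.
  leading term pr: no divisor's leading term divides it; move 3/2pr to the remainder.
  leading term r²: no divisor's leading term divides it; move -⅔r² to the remainder.
  leading term r: no divisor's leading term divides it; move 3/2r to the remainder.
  remainder -2p⁴r - 3/2p⁴ + 4/3p²qr - 4pr³ - 3/2p³ + p²q + 3pr² + pq + 3/2pr - ⅔r² + 3/2r ≠ 0; add k_4 = -2p⁴r - 3/2p⁴ + 4/3p²qr - 4pr³ - 3/2p³ + p²q + 3pr² + pq + 3/2pr - ⅔r² + 3/2r to the basis.

The other S-polynomials (S(h_2,k_3), S(h_1,k_4), S(h_2,k_4), S(k_3,k_4)) all reduce to 0 modulo the current basis, so we have a Gröbner basis.
Inter-reduce: drop elements whose leading term is divisible by another's, tail-reduce, and make monic.
Reduced Gröbner basis: {p⁴r + ¾p⁴ - ⅔p²qr + 2pr³ + ¾p³ - ½p²q - 3/2pr² - ½pq - ¾pr + ⅓r² - ¾r, p³q - ⅔pq² - 4pr - qr + p - ⅔, qr² + 2pr + 3/2p + 3/2}.

Same reduced basis, so the two generating sets span the same ideal.

Yes, the ideals are equal.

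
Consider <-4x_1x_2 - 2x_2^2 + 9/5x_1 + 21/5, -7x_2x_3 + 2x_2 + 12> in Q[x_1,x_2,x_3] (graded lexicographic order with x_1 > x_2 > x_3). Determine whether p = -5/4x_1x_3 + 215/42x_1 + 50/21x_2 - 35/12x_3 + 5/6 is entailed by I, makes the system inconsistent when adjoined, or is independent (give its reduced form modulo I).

-5/4x_1x_3 + 215/42x_1 + 50/21x_2 - 35/12x_3 + 5/6 lies in I (it reduces to 0).

First compute the reduced Gröbner basis of I by Buchberger's algorithm.
f_1 = -4x_1x_2 - 2x_2^2 + 9/5x_1 + 21/5, LT = x_1x_2.
f_2 = -7x_2x_3 + 2x_2 + 12, LT = x_2x_3.

S(f_1,f_2): lcm = x_1x_2x_3. S = 1/2x_2^2x_3 + 2/7x_1x_2 - 9/20x_1x_3 + 12/7x_1 - 21/20x_3.
  reduce S modulo (f_1, f_2):
  remainder -9/20x_1x_3 + 129/70x_1 + 6/7x_2 - 21/20x_3 + 3/10 ≠ 0; add h_3 = -9/20x_1x_3 + 129/70x_1 + 6/7x_2 - 21/20x_3 + 3/10 to the basis.

The other S-polynomials (S(f_1,h_3), S(f_2,h_3)) all reduce to 0 modulo the current basis, so we have a Gröbner basis.
Inter-reduce: drop elements whose leading term is divisible by another's, tail-reduce, and make monic.
Reduced Gröbner basis: {x_1x_2 + 1/2x_2^2 - 9/20x_1 - 21/20, x_1x_3 - 86/21x_1 - 40/21x_2 + 7/3x_3 - 2/3, x_2x_3 - 2/7x_2 - 12/7}.
Label its elements g_1 = x_1x_2 + 1/2x_2^2 - 9/20x_1 - 21/20, g_2 = x_1x_3 - 86/21x_1 - 40/21x_2 + 7/3x_3 - 2/3, g_3 = x_2x_3 - 2/7x_2 - 12/7.

Reduce p = -5/4x_1x_3 + 215/42x_1 + 50/21x_2 - 35/12x_3 + 5/6 modulo G:
  leading term x_1x_3: subtract (-5/4)·g_2 from -5/4x_1x_3 + 215/42x_1 + 50/21x_2 - 35/12x_3 + 5/6 → 0
  normal form = 0.
Since the normal form is 0, p ∈ I.

Ideal membership is decidable via reduction modulo a Gröbner basis.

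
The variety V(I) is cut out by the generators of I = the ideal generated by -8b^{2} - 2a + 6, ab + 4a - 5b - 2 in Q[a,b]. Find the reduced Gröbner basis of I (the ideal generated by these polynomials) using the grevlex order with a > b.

G = {a^{2} + 56a - 72b - 17, ab + 4a - 5b - 2, b^{2} + \tfrac{1}{4}a - \tfrac{3}{4}}

This is the nonlinear analogue of row-reducing a linear system.

f_1 = -8b^{2} - 2a + 6, LT = b^{2}.
f_2 = ab + 4a - 5b - 2, LT = ab.

S(f_1,f_2): lcm = ab^{2}. S = \tfrac{1}{4}a^{2} - 4ab + 5b^{2} - \tfrac{3}{4}a + 2b.
  reduce S modulo (f_1, f_2):
  remainder \tfrac{1}{4}a^{2} + 14a - 18b - \tfrac{17}{4} ≠ 0; add g_3 = \tfrac{1}{4}a^{2} + 14a - 18b - \tfrac{17}{4} to the basis.

The other S-polynomials (S(f_1,g_3), S(f_2,g_3)) all reduce to 0 modulo the current basis, so we have a Gröbner basis.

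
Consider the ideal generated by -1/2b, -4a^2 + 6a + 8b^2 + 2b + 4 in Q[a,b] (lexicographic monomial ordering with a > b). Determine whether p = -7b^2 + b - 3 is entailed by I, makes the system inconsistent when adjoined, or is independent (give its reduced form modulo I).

Adjoining -7b^2 + b - 3 makes the ideal the whole ring: the system is inconsistent.

First compute the reduced Gröbner basis of I by Buchberger's algorithm.
f_1 = -1/2b, LT = b.
f_2 = -4a^2 + 6a + 8b^2 + 2b + 4, LT = a^2.

The S-polynomials (S(f_1,f_2)) all reduce to 0 modulo the current basis, so we have a Gröbner basis.
Inter-reduce: drop elements whose leading term is divisible by another's, tail-reduce, and make monic.
Reduced Gröbner basis: {a^2 - 3/2a - 1, b}.
Label its elements g_1 = a^2 - 3/2a - 1, g_2 = b.

Reduce p = -7b^2 + b - 3 modulo G:
  leading term b^2: subtract (-7b)·g_2 from -7b^2 + b - 3 → b - 3
  leading term b: subtract (1)·g_2 from b - 3 → -3
  leading term 1: no divisor's leading term divides it; move -3 to the remainder.
  normal form = -3.
The normal form is nonzero, so p ∉ I. Since p minus its normal form lies in I, I + (p) = I + (r) where r = -3; decide whether this ideal is the whole ring.
Here r = -3 is a nonzero constant, hence a unit: 1 ∈ I + (p), the Gröbner basis of I + (p) is {1}, and the enlarged system has no common solution — adjoining p is inconsistent.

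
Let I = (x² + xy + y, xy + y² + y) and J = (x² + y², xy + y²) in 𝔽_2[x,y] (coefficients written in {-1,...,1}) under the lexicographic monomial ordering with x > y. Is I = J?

No, the ideals differ.

For a fixed monomial order, each ideal has a unique reduced Gröbner basis; comparing bases decides equality.
Buchberger on the first generating set:
f_1 = x² + xy + y, LT = x².
f_2 = xy + y² + y, LT = xy.

S(f_1,f_2): lcm = x²y. S = xy + y².
  leading term xy: subtract (1)·f_2 from xy + y² → y
  leading term y: no divisor's leading term divides it; move y to the remainder.
  remainder y ≠ 0; add g_3 = y to the basis.

S(f_1,g_3): leading monomials are coprime, so the S-polynomial reduces to 0 (Buchberger's first criterion).
S(f_2,g_3): lcm = xy. S = y² + y.
  leading term y²: subtract (y)·g_3 from y² + y → y
  leading term y: subtract (1)·g_3 from y → 0
  remainder 0.

Every S-polynomial of the final basis reduces to 0, so we have a Gröbner basis.
Inter-reduce: drop elements whose leading term is divisible by another's, tail-reduce, and make monic.
Reduced Gröbner basis: {x², y}.

Buchberger on the second generating set:
h_1 = x² + y², LT = x².
h_2 = xy + y², LT = xy.

S(h_1,h_2): lcm = x²y. S = xy² + y³.
  leading term xy²: subtract (y)·h_2 from xy² + y³ → 0
  remainder 0.

Every S-polynomial of the final basis reduces to 0, so we have a Gröbner basis.
Inter-reduce: drop elements whose leading term is divisible by another's, tail-reduce, and make monic.
Reduced Gröbner basis: {x² + y², xy + y²}.

Since the reduced bases disagree, the two ideals are not the same.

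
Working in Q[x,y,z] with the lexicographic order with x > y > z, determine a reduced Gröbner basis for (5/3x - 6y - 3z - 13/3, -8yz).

G = {x - 18/5y - 9/5z - 13/5, yz}

Buchberger's algorithm terminates because the ascending chain of leading-term ideals stabilizes.

f_1 = 5/3x - 6y - 3z - 13/3, LT = x.
f_2 = -8yz, LT = yz.

The S-polynomials (S(f_1,f_2)) all reduce to 0 modulo the current basis, so we have a Gröbner basis.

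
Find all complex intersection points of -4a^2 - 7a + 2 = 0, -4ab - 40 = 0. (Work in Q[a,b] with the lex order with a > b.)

{(1/4, -40), (-2, 5)}

Compute a lex Gröbner basis by Buchberger's algorithm.
f_1 = -4a^2 - 7a + 2, LT = a^2.
f_2 = -4ab - 40, LT = ab.

S(f_1,f_2): lcm = a^2b. S = 7/4ab - 10a - 1/2b.
  reduce S modulo (f_1, f_2):
  remainder -10a - 1/2b - 35/2 ≠ 0; add h_3 = -10a - 1/2b - 35/2 to the basis.

S(f_2,h_3): lcm = ab. S = -1/20b^2 - 7/4b + 10.
  reduce S modulo (f_1, f_2, h_3):
  remainder -1/20b^2 - 7/4b + 10 ≠ 0; add h_4 = -1/20b^2 - 7/4b + 10 to the basis.

The other S-polynomials (S(f_1,h_3), S(f_1,h_4), S(f_2,h_4), S(h_3,h_4)) all reduce to 0 modulo the current basis, so we have a Gröbner basis.
Inter-reduce: drop elements whose leading term is divisible by another's, tail-reduce, and make monic.
Reduced Gröbner basis: {a + 1/20b + 7/4, b^2 + 35b - 200}.

Elimination: the polynomial b^2 + 35b - 200 lies in the elimination ideal for b, so b ∈ {-40, 5}. For each such b, the remaining basis elements (now univariate) give the rest of the solution.
  b = -40: the earlier basis element becomes a - 1/4 = 0, giving a = 1/4 — point (1/4, -40).
  b = 5: the earlier basis element becomes a + 2 = 0, giving a = -2 — point (-2, 5).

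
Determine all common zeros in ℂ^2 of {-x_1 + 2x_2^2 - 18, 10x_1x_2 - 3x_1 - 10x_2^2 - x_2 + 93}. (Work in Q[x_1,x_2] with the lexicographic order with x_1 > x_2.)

{(0, 3), (-11*sqrt(366)/25 - 413/50, -11/10 + sqrt(366)/10), (-413/50 + 11*sqrt(366)/25, -sqrt(366)/10 - 11/10)}

Compute a lex Gröbner basis by Buchberger's algorithm.
f_1 = -x_1 + 2x_2^2 - 18, LT = x_1.
f_2 = 10x_1x_2 - 3x_1 - 10x_2^2 - x_2 + 93, LT = x_1x_2.

S(f_1,f_2): lcm = x_1x_2. S = 3/10x_1 - 2x_2^3 + x_2^2 + 181/10x_2 - 93/10.
  leading term x_1: subtract (-3/10)·f_1 from 3/10x_1 - 2x_2^3 + x_2^2 + 181/10x_2 - 93/10 → -2x_2^3 + 8/5x_2^2 + 181/10x_2 - 147/10
  leading term x_2^3: no divisor's leading term divides it; move -2x_2^3 to the remainder.
  leading term x_2^2: no divisor's leading term divides it; move 8/5x_2^2 to the remainder.
  leading term x_2: no divisor's leading term divides it; move 181/10x_2 to the remainder.
  leading term 1: no divisor's leading term divides it; move -147/10 to the remainder.
  remainder -2x_2^3 + 8/5x_2^2 + 181/10x_2 - 147/10 ≠ 0; add h_3 = -2x_2^3 + 8/5x_2^2 + 181/10x_2 - 147/10 to the basis.

The other S-polynomials (S(f_1,h_3), S(f_2,h_3)) all reduce to 0 modulo the current basis, so we have a Gröbner basis.
Inter-reduce: drop elements whose leading term is divisible by another's, tail-reduce, and make monic.
Reduced Gröbner basis: {x_1 - 2x_2^2 + 18, x_2^3 - 4/5x_2^2 - 181/20x_2 + 147/20}.

From the last basis element, x_2^3 - 4/5x_2^2 - 181/20x_2 + 147/20 = 0, so x_2 takes values in {3, -11/10 + sqrt(366)/10, -sqrt(366)/10 - 11/10}. Each choice, substituted upward through the basis, yields the corresponding point(s) of the solution set.
  x_2 = 3: the earlier basis element becomes x_1 = 0, giving x_1 = 0 — point (0, 3).
  x_2 = -11/10 + sqrt(366)/10: the earlier basis element becomes x_1 + 413/50 + 11*sqrt(366)/25 = 0, giving x_1 = -11*sqrt(366)/25 - 413/50 — point (-11*sqrt(366)/25 - 413/50, -11/10 + sqrt(366)/10).
  x_2 = -sqrt(366)/10 - 11/10: the earlier basis element becomes x_1 - 11*sqrt(366)/25 + 413/50 = 0, giving x_1 = -413/50 + 11*sqrt(366)/25 — point (-413/50 + 11*sqrt(366)/25, -sqrt(366)/10 - 11/10).
Substituting each solution back into the original system confirms all equations vanish.
This is the nonlinear analogue of row-reducing a linear system.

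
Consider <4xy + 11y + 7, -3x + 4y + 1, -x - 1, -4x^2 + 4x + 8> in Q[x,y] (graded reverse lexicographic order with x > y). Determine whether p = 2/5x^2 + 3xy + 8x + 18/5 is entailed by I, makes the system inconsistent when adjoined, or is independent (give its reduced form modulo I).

First compute the reduced Gröbner basis of I by Buchberger's algorithm.
f_1 = 4xy + 11y + 7, LT = xy.
f_2 = -3x + 4y + 1, LT = x.
f_3 = -x - 1, LT = x.
f_4 = -4x^2 + 4x + 8, LT = x^2.

S(f_1,f_2): lcm = xy. S = 4/3y^2 + 37/12y + 7/4.
  leading term y^2: no divisor's leading term divides it; move 4/3y^2 to the remainder.
  leading term y: no divisor's leading term divides it; move 37/12y to the remainder.
  leading term 1: no divisor's leading term divides it; move 7/4 to the remainder.
  remainder 4/3y^2 + 37/12y + 7/4 ≠ 0; add h_5 = 4/3y^2 + 37/12y + 7/4 to the basis.

S(f_1,f_3): lcm = xy. S = 7/4y + 7/4.
  leading term y: no divisor's leading term divides it; move 7/4y to the remainder.
  leading term 1: no divisor's leading term divides it; move 7/4 to the remainder.
  remainder 7/4y + 7/4 ≠ 0; add h_6 = 7/4y + 7/4 to the basis.

The other S-polynomials (S(f_1,f_4), S(f_2,f_3), S(f_2,f_4), S(f_3,f_4), S(f_1,h_5), S(f_2,h_5), S(f_3,h_5), S(f_4,h_5), S(f_1,h_6), S(f_2,h_6), S(f_3,h_6), S(f_4,h_6), S(h_5,h_6)) all reduce to 0 modulo the current basis, so we have a Gröbner basis.
Inter-reduce: drop elements whose leading term is divisible by another's, tail-reduce, and make monic.
Reduced Gröbner basis: {x + 1, y + 1}.
Label its elements g_1 = x + 1, g_2 = y + 1.

Reduce p = 2/5x^2 + 3xy + 8x + 18/5 modulo G:
  leading term x^2: subtract (2/5x)·g_1 from 2/5x^2 + 3xy + 8x + 18/5 → 3xy + 38/5x + 18/5
  leading term xy: subtract (3y)·g_1 from 3xy + 38/5x + 18/5 → 38/5x - 3y + 18/5
  leading term x: subtract (38/5)·g_1 from 38/5x - 3y + 18/5 → -3y - 4
  leading term y: subtract (-3)·g_2 from -3y - 4 → -1
  leading term 1: no divisor's leading term divides it; move -1 to the remainder.
  normal form = -1.
The normal form is nonzero, so p ∉ I. Since p minus its normal form lies in I, I + (p) = I + (r) where r = -1; decide whether this ideal is the whole ring.
Here r = -1 is a nonzero constant, hence a unit: 1 ∈ I + (p), the Gröbner basis of I + (p) is {1}, and the enlarged system has no common solution — adjoining p is inconsistent.

Adjoining 2/5x^2 + 3xy + 8x + 18/5 makes the ideal the whole ring: the system is inconsistent.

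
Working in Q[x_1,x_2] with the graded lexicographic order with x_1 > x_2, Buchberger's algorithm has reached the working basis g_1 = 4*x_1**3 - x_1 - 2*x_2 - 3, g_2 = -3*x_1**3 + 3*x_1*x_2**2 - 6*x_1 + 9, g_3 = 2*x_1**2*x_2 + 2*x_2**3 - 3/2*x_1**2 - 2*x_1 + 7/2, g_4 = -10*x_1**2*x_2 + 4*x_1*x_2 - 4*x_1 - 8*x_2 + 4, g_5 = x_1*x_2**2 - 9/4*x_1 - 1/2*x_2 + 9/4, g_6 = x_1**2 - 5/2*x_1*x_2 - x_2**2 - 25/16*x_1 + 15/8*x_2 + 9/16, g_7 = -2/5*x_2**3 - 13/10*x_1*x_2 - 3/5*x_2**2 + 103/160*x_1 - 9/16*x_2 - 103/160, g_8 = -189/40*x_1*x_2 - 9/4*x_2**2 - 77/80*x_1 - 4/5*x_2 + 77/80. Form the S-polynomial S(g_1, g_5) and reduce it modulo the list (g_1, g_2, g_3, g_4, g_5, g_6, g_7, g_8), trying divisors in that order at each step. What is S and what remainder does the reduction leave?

lcm(LM(g_1), LM(g_5)) = x_1**3*x_2**2.
S = (lcm/LT(g_1))·g_1 − (lcm/LT(g_5))·g_5 = 9/4*x_1**3 + 1/2*x_1**2*x_2 - 1/4*x_1*x_2**2 - 1/2*x_2**3 - 9/4*x_1**2 - 3/4*x_2**2.
Reduce S modulo (g_1, g_2, g_3, g_4, g_5, g_6, g_7, g_8) in that order:
  leading term x_1**3: subtract (9/16)·g_1 from 9/4*x_1**3 + 1/2*x_1**2*x_2 - 1/4*x_1*x_2**2 - 1/2*x_2**3 - 9/4*x_1**2 - 3/4*x_2**2 → 1/2*x_1**2*x_2 - 1/4*x_1*x_2**2 - 1/2*x_2**3 - 9/4*x_1**2 - 3/4*x_2**2 + 9/16*x_1 + 9/8*x_2 + 27/16
  leading term x_1**2*x_2: subtract (1/4)·g_3 from 1/2*x_1**2*x_2 - 1/4*x_1*x_2**2 - 1/2*x_2**3 - 9/4*x_1**2 - 3/4*x_2**2 + 9/16*x_1 + 9/8*x_2 + 27/16 → -1/4*x_1*x_2**2 - x_2**3 - 15/8*x_1**2 - 3/4*x_2**2 + 17/16*x_1 + 9/8*x_2 + 13/16
  leading term x_1*x_2**2: subtract (-1/4)·g_5 from -1/4*x_1*x_2**2 - x_2**3 - 15/8*x_1**2 - 3/4*x_2**2 + 17/16*x_1 + 9/8*x_2 + 13/16 → -x_2**3 - 15/8*x_1**2 - 3/4*x_2**2 + 1/2*x_1 + x_2 + 11/8
  leading term x_2**3: subtract (5/2)·g_7 from -x_2**3 - 15/8*x_1**2 - 3/4*x_2**2 + 1/2*x_1 + x_2 + 11/8 → -15/8*x_1**2 + 13/4*x_1*x_2 + 3/4*x_2**2 - 71/64*x_1 + 77/32*x_2 + 191/64
  leading term x_1**2: subtract (-15/8)·g_6 from -15/8*x_1**2 + 13/4*x_1*x_2 + 3/4*x_2**2 - 71/64*x_1 + 77/32*x_2 + 191/64 → -23/16*x_1*x_2 - 9/8*x_2**2 - 517/128*x_1 + 379/64*x_2 + 517/128
  leading term x_1*x_2: subtract (115/378)·g_8 from -23/16*x_1*x_2 - 9/8*x_2**2 - 517/128*x_1 + 379/64*x_2 + 517/128 → -37/84*x_2**2 - 12947/3456*x_1 + 74575/12096*x_2 + 12947/3456
  leading term x_2**2: no divisor's leading term divides it; move -37/84*x_2**2 to the remainder.
  leading term x_1: no divisor's leading term divides it; move -12947/3456*x_1 to the remainder.
  leading term x_2: no divisor's leading term divides it; move 74575/12096*x_2 to the remainder.
  leading term 1: no divisor's leading term divides it; move 12947/3456 to the remainder.
The remainder -37/84*x_2**2 - 12947/3456*x_1 + 74575/12096*x_2 + 12947/3456 is nonzero, so it would be added as the next basis element.

S(g_1, g_5) = 9/4*x_1**3 + 1/2*x_1**2*x_2 - 1/4*x_1*x_2**2 - 1/2*x_2**3 - 9/4*x_1**2 - 3/4*x_2**2; remainder on division = -37/84*x_2**2 - 12947/3456*x_1 + 74575/12096*x_2 + 12947/3456.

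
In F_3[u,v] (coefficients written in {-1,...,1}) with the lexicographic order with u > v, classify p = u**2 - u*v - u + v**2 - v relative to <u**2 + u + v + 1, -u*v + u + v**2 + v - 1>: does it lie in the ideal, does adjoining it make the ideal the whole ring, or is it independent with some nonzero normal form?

First compute the reduced Gröbner basis of I by Buchberger's algorithm.
f_1 = u**2 + u + v + 1, LT = u**2.
f_2 = -u*v + u + v**2 + v - 1, LT = u*v.

S(f_1,f_2): lcm = u**2*v. S = u**2 + u*v**2 - u*v - u + v**2 + v.
  leading term u**2: subtract (1)·f_1 from u**2 + u*v**2 - u*v - u + v**2 + v → u*v**2 - u*v + u + v**2 - 1
  leading term u*v**2: subtract (-v)·f_2 from u*v**2 - u*v + u + v**2 - 1 → u + v**3 - v**2 - v - 1
  leading term u: no divisor's leading term divides it; move u to the remainder.
  leading term v**3: no divisor's leading term divides it; move v**3 to the remainder.
  leading term v**2: no divisor's leading term divides it; move -v**2 to the remainder.
  leading term v: no divisor's leading term divides it; move -v to the remainder.
  leading term 1: no divisor's leading term divides it; move -1 to the remainder.
  remainder u + v**3 - v**2 - v - 1 ≠ 0; add h_3 = u + v**3 - v**2 - v - 1 to the basis.

S(f_1,h_3): lcm = u**2. S = -u*v**3 + u*v**2 + u*v - u + v + 1.
  leading term u*v**3: subtract (v**2)·f_2 from -u*v**3 + u*v**2 + u*v - u + v + 1 → u*v - u - v**4 - v**3 + v**2 + v + 1
  leading term u*v: subtract (-1)·f_2 from u*v - u - v**4 - v**3 + v**2 + v + 1 → -v**4 - v**3 - v**2 - v
  leading term v**4: no divisor's leading term divides it; move -v**4 to the remainder.
  leading term v**3: no divisor's leading term divides it; move -v**3 to the remainder.
  leading term v**2: no divisor's leading term divides it; move -v**2 to the remainder.
  leading term v: no divisor's leading term divides it; move -v to the remainder.
  remainder -v**4 - v**3 - v**2 - v ≠ 0; add h_4 = -v**4 - v**3 - v**2 - v to the basis.

The other S-polynomials (S(f_2,h_3), S(f_1,h_4), S(f_2,h_4), S(h_3,h_4)) all reduce to 0 modulo the current basis, so we have a Gröbner basis.
Inter-reduce: drop elements whose leading term is divisible by another's, tail-reduce, and make monic.
Reduced Gröbner basis: {u + v**3 - v**2 - v - 1, v**4 + v**3 + v**2 + v}.
Label its elements g_1 = u + v**3 - v**2 - v - 1, g_2 = v**4 + v**3 + v**2 + v.

Reduce p = u**2 - u*v - u + v**2 - v modulo G:
  leading term u**2: subtract (u)·g_1 from u**2 - u*v - u + v**2 - v → -u*v**3 + u*v**2 + v**2 - v
  leading term u*v**3: subtract (-v**3)·g_1 from -u*v**3 + u*v**2 + v**2 - v → u*v**2 + v**6 - v**5 - v**4 - v**3 + v**2 - v
  leading term u*v**2: subtract (v**2)·g_1 from u*v**2 + v**6 - v**5 - v**4 - v**3 + v**2 - v → v**6 + v**5 - v**2 - v
  leading term v**6: subtract (v**2)·g_2 from v**6 + v**5 - v**2 - v → -v**4 - v**3 - v**2 - v
  leading term v**4: subtract (-1)·g_2 from -v**4 - v**3 - v**2 - v → 0
  normal form = 0.
Since the normal form is 0, p ∈ I.

u**2 - u*v - u + v**2 - v lies in I (it reduces to 0).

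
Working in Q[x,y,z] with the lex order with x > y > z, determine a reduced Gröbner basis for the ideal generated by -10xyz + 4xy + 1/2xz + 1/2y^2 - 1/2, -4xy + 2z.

f_1 = -10xyz + 4xy + 1/2xz + 1/2y^2 - 1/2, LT = xyz.
f_2 = -4xy + 2z, LT = xy.

S(f_1,f_2): lcm = xyz. S = -2/5xy - 1/20xz - 1/20y^2 + 1/2z^2 + 1/20.
  leading term xy: subtract (1/10)·f_2 from -2/5xy - 1/20xz - 1/20y^2 + 1/2z^2 + 1/20 → -1/20xz - 1/20y^2 + 1/2z^2 - 1/5z + 1/20
  leading term xz: no divisor's leading term divides it; move -1/20xz to the remainder.
  leading term y^2: no divisor's leading term divides it; move -1/20y^2 to the remainder.
  leading term z^2: no divisor's leading term divides it; move 1/2z^2 to the remainder.
  leading term z: no divisor's leading term divides it; move -1/5z to the remainder.
  leading term 1: no divisor's leading term divides it; move 1/20 to the remainder.
  remainder -1/20xz - 1/20y^2 + 1/2z^2 - 1/5z + 1/20 ≠ 0; add g_3 = -1/20xz - 1/20y^2 + 1/2z^2 - 1/5z + 1/20 to the basis.

S(f_1,g_3): lcm = xyz. S = -2/5xy - 1/20xz - y^3 - 1/20y^2 + 10yz^2 - 4yz + y + 1/20.
  leading term xy: subtract (1/10)·f_2 from -2/5xy - 1/20xz - y^3 - 1/20y^2 + 10yz^2 - 4yz + y + 1/20 → -1/20xz - y^3 - 1/20y^2 + 10yz^2 - 4yz + y - 1/5z + 1/20
  leading term xz: subtract (1)·g_3 from -1/20xz - y^3 - 1/20y^2 + 10yz^2 - 4yz + y - 1/5z + 1/20 → -y^3 + 10yz^2 - 4yz + y - 1/2z^2
  leading term y^3: no divisor's leading term divides it; move -y^3 to the remainder.
  leading term yz^2: no divisor's leading term divides it; move 10yz^2 to the remainder.
  leading term yz: no divisor's leading term divides it; move -4yz to the remainder.
  leading term y: no divisor's leading term divides it; move y to the remainder.
  leading term z^2: no divisor's leading term divides it; move -1/2z^2 to the remainder.
  remainder -y^3 + 10yz^2 - 4yz + y - 1/2z^2 ≠ 0; add g_4 = -y^3 + 10yz^2 - 4yz + y - 1/2z^2 to the basis.

The other S-polynomials (S(f_2,g_3), S(f_1,g_4), S(f_2,g_4), S(g_3,g_4)) all reduce to 0 modulo the current basis, so we have a Gröbner basis.
Inter-reduce: drop elements whose leading term is divisible by another's, tail-reduce, and make monic.

G = {xy - 1/2z, xz + y^2 - 10z^2 + 4z - 1, y^3 - 10yz^2 + 4yz - y + 1/2z^2}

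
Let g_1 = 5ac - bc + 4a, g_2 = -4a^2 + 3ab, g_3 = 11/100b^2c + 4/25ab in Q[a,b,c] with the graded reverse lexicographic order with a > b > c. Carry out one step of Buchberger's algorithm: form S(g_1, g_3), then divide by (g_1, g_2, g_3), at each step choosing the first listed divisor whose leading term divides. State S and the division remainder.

lcm(LM(g_1), LM(g_3)) = ab^2c.
S = (lcm/LT(g_1))·g_1 − (lcm/LT(g_3))·g_3 = -1/5b^3c - 16/11a^2b + 4/5ab^2.
Reduce S modulo (g_1, g_2, g_3) in that order:
  leading term b^3c: subtract (-20/11b)·g_3 from -1/5b^3c - 16/11a^2b + 4/5ab^2 → -16/11a^2b + 12/11ab^2
  leading term a^2b: subtract (4/11b)·g_2 from -16/11a^2b + 12/11ab^2 → 0
The remainder is 0, so this S-polynomial contributes no new basis element.

S(g_1, g_3) = -1/5b^3c - 16/11a^2b + 4/5ab^2; remainder on division = 0.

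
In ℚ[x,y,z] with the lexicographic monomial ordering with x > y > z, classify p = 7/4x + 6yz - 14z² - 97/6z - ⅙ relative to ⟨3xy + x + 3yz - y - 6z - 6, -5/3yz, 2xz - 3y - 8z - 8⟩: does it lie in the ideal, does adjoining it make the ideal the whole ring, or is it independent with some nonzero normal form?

First compute the reduced Gröbner basis of I by Buchberger's algorithm.
f_1 = 3xy + x + 3yz - y - 6z - 6, LT = xy.
f_2 = -5/3yz, LT = yz.
f_3 = 2xz - 3y - 8z - 8, LT = xz.

S(f_1,f_2): lcm = xyz. S = ⅓xz + yz² - ⅓yz - 2z² - 2z.
  leading term xz: subtract (⅙)·f_3 from ⅓xz + yz² - ⅓yz - 2z² - 2z → yz² - ⅓yz + ½y - 2z² - ⅔z + 4/3
  leading term yz²: subtract (-⅗z)·f_2 from yz² - ⅓yz + ½y - 2z² - ⅔z + 4/3 → -⅓yz + ½y - 2z² - ⅔z + 4/3
  leading term yz: subtract (⅕)·f_2 from -⅓yz + ½y - 2z² - ⅔z + 4/3 → ½y - 2z² - ⅔z + 4/3
  leading term y: no divisor's leading term divides it; move ½y to the remainder.
  leading term z²: no divisor's leading term divides it; move -2z² to the remainder.
  leading term z: no divisor's leading term divides it; move -⅔z to the remainder.
  leading term 1: no divisor's leading term divides it; move 4/3 to the remainder.
  remainder ½y - 2z² - ⅔z + 4/3 ≠ 0; add h_4 = ½y - 2z² - ⅔z + 4/3 to the basis.

S(f_1,h_4): lcm = xy. S = 4xz² + 4/3xz - 7/3x + yz - ⅓y - 2z - 2.
  leading term xz²: subtract (2z)·f_3 from 4xz² + 4/3xz - 7/3x + yz - ⅓y - 2z - 2 → 4/3xz - 7/3x + 7yz - ⅓y + 16z² + 14z - 2
  leading term xz: subtract (⅔)·f_3 from 4/3xz - 7/3x + 7yz - ⅓y + 16z² + 14z - 2 → -7/3x + 7yz + 5/3y + 16z² + 58/3z + 10/3
  leading term x: no divisor's leading term divides it; move -7/3x to the remainder.
  leading term yz: subtract (-21/5)·f_2 from 7yz + 5/3y + 16z² + 58/3z + 10/3 → 5/3y + 16z² + 58/3z + 10/3
  leading term y: subtract (10/3)·h_4 from 5/3y + 16z² + 58/3z + 10/3 → 68/3z² + 194/9z - 10/9
  leading term z²: no divisor's leading term divides it; move 68/3z² to the remainder.
  leading term z: no divisor's leading term divides it; move 194/9z to the remainder.
  leading term 1: no divisor's leading term divides it; move -10/9 to the remainder.
  remainder -7/3x + 68/3z² + 194/9z - 10/9 ≠ 0; add h_5 = -7/3x + 68/3z² + 194/9z - 10/9 to the basis.

S(f_2,h_4): lcm = yz. S = 4z³ + 4/3z² - 8/3z.
  leading term z³: no divisor's leading term divides it; move 4z³ to the remainder.
  leading term z²: no divisor's leading term divides it; move 4/3z² to the remainder.
  leading term z: no divisor's leading term divides it; move -8/3z to the remainder.
  remainder 4z³ + 4/3z² - 8/3z ≠ 0; add h_6 = 4z³ + 4/3z² - 8/3z to the basis.

The other S-polynomials (S(f_1,f_3), S(f_2,f_3), S(f_3,h_4), S(f_1,h_5), S(f_2,h_5), S(f_3,h_5), S(h_4,h_5), S(f_1,h_6), S(f_2,h_6), S(f_3,h_6), S(h_4,h_6), S(h_5,h_6)) all reduce to 0 modulo the current basis, so we have a Gröbner basis.
Inter-reduce: drop elements whose leading term is divisible by another's, tail-reduce, and make monic.
Reduced Gröbner basis: {x - 68/7z² - 194/21z + 10/21, y - 4z² - 4/3z + 8/3, z³ + ⅓z² - ⅔z}.
Label its elements g_1 = x - 68/7z² - 194/21z + 10/21, g_2 = y - 4z² - 4/3z + 8/3, g_3 = z³ + ⅓z² - ⅔z.

Reduce p = 7/4x + 6yz - 14z² - 97/6z - ⅙ modulo G:
  leading term x: subtract (7/4)·g_1 from 7/4x + 6yz - 14z² - 97/6z - ⅙ → 6yz + 3z² - 1
  leading term yz: subtract (6z)·g_2 from 6yz + 3z² - 1 → 24z³ + 11z² - 16z - 1
  leading term z³: subtract (24)·g_3 from 24z³ + 11z² - 16z - 1 → 3z² - 1
  leading term z²: no divisor's leading term divides it; move 3z² to the remainder.
  leading term 1: no divisor's leading term divides it; move -1 to the remainder.
  normal form = 3z² - 1.
The normal form is nonzero, so p ∉ I. Since p minus its normal form lies in I, I + (p) = I + (r) where r = 3z² - 1; decide whether this ideal is the whole ring.
Run Buchberger on G together with r (pairs among the g_i already reduce to 0 since G is a Gröbner basis):
g_1 = x - 68/7z² - 194/21z + 10/21, LT = x.
g_2 = y - 4z² - 4/3z + 8/3, LT = y.
g_3 = z³ + ⅓z² - ⅔z, LT = z³.
r = 3z² - 1, LT = z².

S(g_3,r): lcm = z³. S = ⅓z² - ⅓z.
  leading term z²: subtract (1/9)·r from ⅓z² - ⅓z → -⅓z + 1/9
  leading term z: no divisor's leading term divides it; move -⅓z to the remainder.
  leading term 1: no divisor's leading term divides it; move 1/9 to the remainder.
  remainder -⅓z + 1/9 ≠ 0; add m_5 = -⅓z + 1/9 to the basis.

S(r,m_5): lcm = z². S = ⅓z - ⅓.
  leading term z: subtract (-1)·m_5 from ⅓z - ⅓ → -2/9
  leading term 1: no divisor's leading term divides it; move -2/9 to the remainder.
  remainder -2/9 ≠ 0; add m_6 = -2/9 to the basis.

The other S-polynomials (S(g_1,g_2), S(g_1,g_3), S(g_1,r), S(g_2,g_3), S(g_2,r), S(g_1,m_5), S(g_2,m_5), S(g_3,m_5), S(g_1,m_6), S(g_2,m_6), S(g_3,m_6), S(r,m_6), S(m_5,m_6)) all reduce to 0 modulo the current basis, so we have a Gröbner basis.
Inter-reduce: drop elements whose leading term is divisible by another's, tail-reduce, and make monic.
Reduced Gröbner basis: {1}.
The reduced Gröbner basis of I + (p) is {1}: the ideal is the whole ring, so the enlarged system has no common solution — adjoining p is inconsistent.

Adjoining 7/4x + 6yz - 14z² - 97/6z - ⅙ makes the ideal the whole ring: the system is inconsistent.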